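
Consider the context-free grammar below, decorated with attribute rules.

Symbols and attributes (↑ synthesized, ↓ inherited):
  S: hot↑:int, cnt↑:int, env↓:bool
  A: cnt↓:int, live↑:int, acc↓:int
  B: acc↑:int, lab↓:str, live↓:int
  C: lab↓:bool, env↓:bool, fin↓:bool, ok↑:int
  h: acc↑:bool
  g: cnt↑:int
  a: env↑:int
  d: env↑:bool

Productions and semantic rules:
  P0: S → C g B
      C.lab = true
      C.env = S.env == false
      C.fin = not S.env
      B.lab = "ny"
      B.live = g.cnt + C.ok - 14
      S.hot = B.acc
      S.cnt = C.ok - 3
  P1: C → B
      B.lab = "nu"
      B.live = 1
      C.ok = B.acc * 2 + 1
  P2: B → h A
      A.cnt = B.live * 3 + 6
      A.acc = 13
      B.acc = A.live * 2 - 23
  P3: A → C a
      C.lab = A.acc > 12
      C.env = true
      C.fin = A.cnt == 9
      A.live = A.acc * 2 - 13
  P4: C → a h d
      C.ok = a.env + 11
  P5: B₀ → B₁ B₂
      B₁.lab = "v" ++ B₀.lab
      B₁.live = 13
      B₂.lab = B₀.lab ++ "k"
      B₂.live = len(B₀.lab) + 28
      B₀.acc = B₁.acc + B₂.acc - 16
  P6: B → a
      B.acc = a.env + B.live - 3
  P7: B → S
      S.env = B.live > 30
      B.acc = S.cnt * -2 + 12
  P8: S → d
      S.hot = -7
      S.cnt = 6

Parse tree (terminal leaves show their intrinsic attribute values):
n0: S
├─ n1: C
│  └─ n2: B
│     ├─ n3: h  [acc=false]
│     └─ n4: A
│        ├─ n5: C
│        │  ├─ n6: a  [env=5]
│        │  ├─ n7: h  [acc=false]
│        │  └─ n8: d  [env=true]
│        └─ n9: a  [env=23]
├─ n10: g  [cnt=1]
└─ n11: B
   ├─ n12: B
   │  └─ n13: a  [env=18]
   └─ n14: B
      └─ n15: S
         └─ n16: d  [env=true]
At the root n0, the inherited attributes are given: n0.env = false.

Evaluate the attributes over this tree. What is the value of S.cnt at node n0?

4

1. n0.env = false  [given at root]
2. n1.lab = true  [true]
3. n1.env = true  [S.env == false]
4. n1.fin = true  [not S.env]
5. n2.lab = "nu"  ["nu"]
6. n2.live = 1  [1]
7. n3.acc = false  [terminal]
8. n4.cnt = 9  [B.live * 3 + 6]
9. n4.acc = 13  [13]
10. n5.lab = true  [A.acc > 12]
11. n5.env = true  [true]
12. n5.fin = true  [A.cnt == 9]
13. n6.env = 5  [terminal]
14. n7.acc = false  [terminal]
15. n8.env = true  [terminal]
16. n5.ok = 16  [a.env + 11]
17. n9.env = 23  [terminal]
18. n4.live = 13  [A.acc * 2 - 13]
19. n2.acc = 3  [A.live * 2 - 23]
20. n1.ok = 7  [B.acc * 2 + 1]
21. n10.cnt = 1  [terminal]
22. n11.lab = "ny"  ["ny"]
23. n11.live = -6  [g.cnt + C.ok - 14]
24. n12.lab = "vny"  ["v" ++ B₀.lab]
25. n12.live = 13  [13]
26. n13.env = 18  [terminal]
27. n12.acc = 28  [a.env + B.live - 3]
28. n14.lab = "nyk"  [B₀.lab ++ "k"]
29. n14.live = 30  [len(B₀.lab) + 28]
30. n15.env = false  [B.live > 30]
31. n16.env = true  [terminal]
32. n15.hot = -7  [-7]
33. n15.cnt = 6  [6]
34. n14.acc = 0  [S.cnt * -2 + 12]
35. n11.acc = 12  [B₁.acc + B₂.acc - 16]
36. n0.hot = 12  [B.acc]
37. n0.cnt = 4  [C.ok - 3]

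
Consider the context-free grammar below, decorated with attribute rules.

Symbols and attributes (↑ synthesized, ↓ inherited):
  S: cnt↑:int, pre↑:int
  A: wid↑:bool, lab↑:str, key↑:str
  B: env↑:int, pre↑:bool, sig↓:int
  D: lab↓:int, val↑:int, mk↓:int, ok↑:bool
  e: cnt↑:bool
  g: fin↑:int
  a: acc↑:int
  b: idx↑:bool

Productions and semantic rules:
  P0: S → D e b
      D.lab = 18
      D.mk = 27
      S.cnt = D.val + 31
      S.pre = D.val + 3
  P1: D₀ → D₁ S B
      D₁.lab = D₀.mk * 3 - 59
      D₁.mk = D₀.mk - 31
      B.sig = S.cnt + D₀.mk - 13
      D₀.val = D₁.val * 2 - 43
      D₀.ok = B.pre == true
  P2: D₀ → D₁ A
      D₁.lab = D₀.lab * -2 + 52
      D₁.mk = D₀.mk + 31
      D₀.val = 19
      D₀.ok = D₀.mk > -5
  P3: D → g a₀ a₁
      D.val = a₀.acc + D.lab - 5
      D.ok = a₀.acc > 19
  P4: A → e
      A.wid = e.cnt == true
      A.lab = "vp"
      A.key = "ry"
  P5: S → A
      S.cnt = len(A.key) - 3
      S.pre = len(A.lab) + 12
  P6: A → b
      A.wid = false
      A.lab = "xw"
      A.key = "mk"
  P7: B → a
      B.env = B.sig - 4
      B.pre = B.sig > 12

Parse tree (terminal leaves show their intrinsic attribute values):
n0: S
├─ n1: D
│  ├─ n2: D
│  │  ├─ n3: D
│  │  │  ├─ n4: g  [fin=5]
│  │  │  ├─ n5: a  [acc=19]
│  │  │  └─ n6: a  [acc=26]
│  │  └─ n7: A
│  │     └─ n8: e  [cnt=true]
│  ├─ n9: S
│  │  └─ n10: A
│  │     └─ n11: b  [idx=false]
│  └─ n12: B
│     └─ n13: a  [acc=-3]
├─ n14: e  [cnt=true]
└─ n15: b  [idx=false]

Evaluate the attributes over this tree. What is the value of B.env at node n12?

9

1. n1.lab = 18  [18]
2. n1.mk = 27  [27]
3. n2.lab = 22  [D₀.mk * 3 - 59]
4. n2.mk = -4  [D₀.mk - 31]
5. n3.lab = 8  [D₀.lab * -2 + 52]
6. n3.mk = 27  [D₀.mk + 31]
7. n4.fin = 5  [terminal]
8. n5.acc = 19  [terminal]
9. n6.acc = 26  [terminal]
10. n3.val = 22  [a₀.acc + D.lab - 5]
11. n3.ok = false  [a₀.acc > 19]
12. n8.cnt = true  [terminal]
13. n7.wid = true  [e.cnt == true]
14. n7.lab = "vp"  ["vp"]
15. n7.key = "ry"  ["ry"]
16. n2.val = 19  [19]
17. n2.ok = true  [D₀.mk > -5]
18. n11.idx = false  [terminal]
19. n10.wid = false  [false]
20. n10.lab = "xw"  ["xw"]
21. n10.key = "mk"  ["mk"]
22. n9.cnt = -1  [len(A.key) - 3]
23. n9.pre = 14  [len(A.lab) + 12]
24. n12.sig = 13  [S.cnt + D₀.mk - 13]
25. n13.acc = -3  [terminal]
26. n12.env = 9  [B.sig - 4]
27. n12.pre = true  [B.sig > 12]
28. n1.val = -5  [D₁.val * 2 - 43]
29. n1.ok = true  [B.pre == true]
30. n14.cnt = true  [terminal]
31. n15.idx = false  [terminal]
32. n0.cnt = 26  [D.val + 31]
33. n0.pre = -2  [D.val + 3]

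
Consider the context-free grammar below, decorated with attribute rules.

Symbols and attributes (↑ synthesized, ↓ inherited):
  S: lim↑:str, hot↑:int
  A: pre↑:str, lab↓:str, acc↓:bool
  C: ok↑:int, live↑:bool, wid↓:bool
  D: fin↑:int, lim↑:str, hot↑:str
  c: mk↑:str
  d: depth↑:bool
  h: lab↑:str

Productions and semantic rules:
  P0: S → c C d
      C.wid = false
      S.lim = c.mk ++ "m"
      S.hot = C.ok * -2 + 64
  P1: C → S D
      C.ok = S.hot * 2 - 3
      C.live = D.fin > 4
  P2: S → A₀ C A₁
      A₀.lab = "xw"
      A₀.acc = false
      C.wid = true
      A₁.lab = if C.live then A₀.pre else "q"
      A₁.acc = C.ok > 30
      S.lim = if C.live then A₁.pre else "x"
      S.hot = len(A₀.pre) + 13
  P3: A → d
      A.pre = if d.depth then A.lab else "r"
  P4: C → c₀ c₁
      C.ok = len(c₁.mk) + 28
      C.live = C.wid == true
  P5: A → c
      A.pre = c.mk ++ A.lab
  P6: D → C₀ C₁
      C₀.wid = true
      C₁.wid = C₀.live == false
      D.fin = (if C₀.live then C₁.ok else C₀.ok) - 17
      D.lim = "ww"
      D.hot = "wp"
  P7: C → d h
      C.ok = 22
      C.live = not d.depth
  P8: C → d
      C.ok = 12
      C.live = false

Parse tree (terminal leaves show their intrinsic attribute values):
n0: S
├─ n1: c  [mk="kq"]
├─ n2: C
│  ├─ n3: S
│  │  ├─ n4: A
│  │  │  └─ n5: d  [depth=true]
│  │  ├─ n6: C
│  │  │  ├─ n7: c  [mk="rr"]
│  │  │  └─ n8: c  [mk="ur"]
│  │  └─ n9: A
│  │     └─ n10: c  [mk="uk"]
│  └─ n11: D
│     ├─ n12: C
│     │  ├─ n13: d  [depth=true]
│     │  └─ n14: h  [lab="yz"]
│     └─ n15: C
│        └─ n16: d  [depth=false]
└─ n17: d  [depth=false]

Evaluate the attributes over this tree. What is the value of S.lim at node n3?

1. n1.mk = "kq"  [terminal]
2. n2.wid = false  [false]
3. n4.lab = "xw"  ["xw"]
4. n4.acc = false  [false]
5. n5.depth = true  [terminal]
6. n4.pre = "xw"  [if d.depth then A.lab else "r"]
7. n6.wid = true  [true]
8. n7.mk = "rr"  [terminal]
9. n8.mk = "ur"  [terminal]
10. n6.ok = 30  [len(c₁.mk) + 28]
11. n6.live = true  [C.wid == true]
12. n9.lab = "xw"  [if C.live then A₀.pre else "q"]
13. n9.acc = false  [C.ok > 30]
14. n10.mk = "uk"  [terminal]
15. n9.pre = "ukxw"  [c.mk ++ A.lab]
16. n3.lim = "ukxw"  [if C.live then A₁.pre else "x"]
17. n3.hot = 15  [len(A₀.pre) + 13]
18. n12.wid = true  [true]
19. n13.depth = true  [terminal]
20. n14.lab = "yz"  [terminal]
21. n12.ok = 22  [22]
22. n12.live = false  [not d.depth]
23. n15.wid = true  [C₀.live == false]
24. n16.depth = false  [terminal]
25. n15.ok = 12  [12]
26. n15.live = false  [false]
27. n11.fin = 5  [(if C₀.live then C₁.ok else C₀.ok) - 17]
28. n11.lim = "ww"  ["ww"]
29. n11.hot = "wp"  ["wp"]
30. n2.ok = 27  [S.hot * 2 - 3]
31. n2.live = true  [D.fin > 4]
32. n17.depth = false  [terminal]
33. n0.lim = "kqm"  [c.mk ++ "m"]
34. n0.hot = 10  [C.ok * -2 + 64]

"ukxw"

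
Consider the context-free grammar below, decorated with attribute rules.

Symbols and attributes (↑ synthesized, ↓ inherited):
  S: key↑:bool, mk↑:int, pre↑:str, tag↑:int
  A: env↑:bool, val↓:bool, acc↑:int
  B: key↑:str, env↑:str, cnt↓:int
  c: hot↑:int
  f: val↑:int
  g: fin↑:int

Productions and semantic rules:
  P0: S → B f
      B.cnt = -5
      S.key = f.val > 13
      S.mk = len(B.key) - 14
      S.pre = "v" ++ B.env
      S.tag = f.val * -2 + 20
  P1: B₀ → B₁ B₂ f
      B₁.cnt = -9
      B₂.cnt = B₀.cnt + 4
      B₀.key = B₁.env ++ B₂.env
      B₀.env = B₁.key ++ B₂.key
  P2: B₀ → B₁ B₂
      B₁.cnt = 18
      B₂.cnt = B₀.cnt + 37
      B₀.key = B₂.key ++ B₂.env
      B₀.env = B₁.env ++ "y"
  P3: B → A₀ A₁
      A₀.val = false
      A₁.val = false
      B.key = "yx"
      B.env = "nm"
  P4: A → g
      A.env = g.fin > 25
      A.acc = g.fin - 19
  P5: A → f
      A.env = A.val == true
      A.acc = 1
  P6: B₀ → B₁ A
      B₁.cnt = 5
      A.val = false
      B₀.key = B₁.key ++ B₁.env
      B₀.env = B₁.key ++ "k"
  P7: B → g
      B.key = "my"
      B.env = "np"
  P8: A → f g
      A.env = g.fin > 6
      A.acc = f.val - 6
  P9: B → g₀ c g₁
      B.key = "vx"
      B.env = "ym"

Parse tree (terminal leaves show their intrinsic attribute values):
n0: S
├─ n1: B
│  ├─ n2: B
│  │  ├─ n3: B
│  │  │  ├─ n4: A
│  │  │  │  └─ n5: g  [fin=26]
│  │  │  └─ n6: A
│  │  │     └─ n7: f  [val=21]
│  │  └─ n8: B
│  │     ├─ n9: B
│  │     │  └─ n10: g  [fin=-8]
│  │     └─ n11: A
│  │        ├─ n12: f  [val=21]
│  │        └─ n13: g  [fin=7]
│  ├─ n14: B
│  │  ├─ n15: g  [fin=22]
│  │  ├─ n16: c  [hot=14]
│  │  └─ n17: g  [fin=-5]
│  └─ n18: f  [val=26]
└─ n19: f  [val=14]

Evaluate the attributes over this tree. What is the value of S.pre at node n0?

"vmynpmykvx"

1. n1.cnt = -5  [-5]
2. n2.cnt = -9  [-9]
3. n3.cnt = 18  [18]
4. n4.val = false  [false]
5. n5.fin = 26  [terminal]
6. n4.env = true  [g.fin > 25]
7. n4.acc = 7  [g.fin - 19]
8. n6.val = false  [false]
9. n7.val = 21  [terminal]
10. n6.env = false  [A.val == true]
11. n6.acc = 1  [1]
12. n3.key = "yx"  ["yx"]
13. n3.env = "nm"  ["nm"]
14. n8.cnt = 28  [B₀.cnt + 37]
15. n9.cnt = 5  [5]
16. n10.fin = -8  [terminal]
17. n9.key = "my"  ["my"]
18. n9.env = "np"  ["np"]
19. n11.val = false  [false]
20. n12.val = 21  [terminal]
21. n13.fin = 7  [terminal]
22. n11.env = true  [g.fin > 6]
23. n11.acc = 15  [f.val - 6]
24. n8.key = "mynp"  [B₁.key ++ B₁.env]
25. n8.env = "myk"  [B₁.key ++ "k"]
26. n2.key = "mynpmyk"  [B₂.key ++ B₂.env]
27. n2.env = "nmy"  [B₁.env ++ "y"]
28. n14.cnt = -1  [B₀.cnt + 4]
29. n15.fin = 22  [terminal]
30. n16.hot = 14  [terminal]
31. n17.fin = -5  [terminal]
32. n14.key = "vx"  ["vx"]
33. n14.env = "ym"  ["ym"]
34. n18.val = 26  [terminal]
35. n1.key = "nmyym"  [B₁.env ++ B₂.env]
36. n1.env = "mynpmykvx"  [B₁.key ++ B₂.key]
37. n19.val = 14  [terminal]
38. n0.key = true  [f.val > 13]
39. n0.mk = -9  [len(B.key) - 14]
40. n0.pre = "vmynpmykvx"  ["v" ++ B.env]
41. n0.tag = -8  [f.val * -2 + 20]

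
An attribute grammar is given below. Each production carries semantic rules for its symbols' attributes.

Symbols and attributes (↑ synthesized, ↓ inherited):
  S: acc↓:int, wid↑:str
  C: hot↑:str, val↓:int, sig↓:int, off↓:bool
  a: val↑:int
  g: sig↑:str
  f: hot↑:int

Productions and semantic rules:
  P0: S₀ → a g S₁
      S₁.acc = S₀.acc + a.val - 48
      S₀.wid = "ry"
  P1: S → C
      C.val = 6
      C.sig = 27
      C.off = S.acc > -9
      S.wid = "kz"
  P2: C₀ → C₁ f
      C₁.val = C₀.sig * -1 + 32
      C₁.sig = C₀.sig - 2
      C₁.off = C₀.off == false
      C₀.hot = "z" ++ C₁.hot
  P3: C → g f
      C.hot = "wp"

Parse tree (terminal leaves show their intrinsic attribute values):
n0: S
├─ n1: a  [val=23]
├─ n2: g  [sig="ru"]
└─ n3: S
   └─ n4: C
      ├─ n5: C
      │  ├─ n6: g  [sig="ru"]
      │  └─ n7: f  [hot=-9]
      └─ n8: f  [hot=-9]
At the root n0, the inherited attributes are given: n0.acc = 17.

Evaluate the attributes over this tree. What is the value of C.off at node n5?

1. n0.acc = 17  [given at root]
2. n1.val = 23  [terminal]
3. n2.sig = "ru"  [terminal]
4. n3.acc = -8  [S₀.acc + a.val - 48]
5. n4.val = 6  [6]
6. n4.sig = 27  [27]
7. n4.off = true  [S.acc > -9]
8. n5.val = 5  [C₀.sig * -1 + 32]
9. n5.sig = 25  [C₀.sig - 2]
10. n5.off = false  [C₀.off == false]
11. n6.sig = "ru"  [terminal]
12. n7.hot = -9  [terminal]
13. n5.hot = "wp"  ["wp"]
14. n8.hot = -9  [terminal]
15. n4.hot = "zwp"  ["z" ++ C₁.hot]
16. n3.wid = "kz"  ["kz"]
17. n0.wid = "ry"  ["ry"]

false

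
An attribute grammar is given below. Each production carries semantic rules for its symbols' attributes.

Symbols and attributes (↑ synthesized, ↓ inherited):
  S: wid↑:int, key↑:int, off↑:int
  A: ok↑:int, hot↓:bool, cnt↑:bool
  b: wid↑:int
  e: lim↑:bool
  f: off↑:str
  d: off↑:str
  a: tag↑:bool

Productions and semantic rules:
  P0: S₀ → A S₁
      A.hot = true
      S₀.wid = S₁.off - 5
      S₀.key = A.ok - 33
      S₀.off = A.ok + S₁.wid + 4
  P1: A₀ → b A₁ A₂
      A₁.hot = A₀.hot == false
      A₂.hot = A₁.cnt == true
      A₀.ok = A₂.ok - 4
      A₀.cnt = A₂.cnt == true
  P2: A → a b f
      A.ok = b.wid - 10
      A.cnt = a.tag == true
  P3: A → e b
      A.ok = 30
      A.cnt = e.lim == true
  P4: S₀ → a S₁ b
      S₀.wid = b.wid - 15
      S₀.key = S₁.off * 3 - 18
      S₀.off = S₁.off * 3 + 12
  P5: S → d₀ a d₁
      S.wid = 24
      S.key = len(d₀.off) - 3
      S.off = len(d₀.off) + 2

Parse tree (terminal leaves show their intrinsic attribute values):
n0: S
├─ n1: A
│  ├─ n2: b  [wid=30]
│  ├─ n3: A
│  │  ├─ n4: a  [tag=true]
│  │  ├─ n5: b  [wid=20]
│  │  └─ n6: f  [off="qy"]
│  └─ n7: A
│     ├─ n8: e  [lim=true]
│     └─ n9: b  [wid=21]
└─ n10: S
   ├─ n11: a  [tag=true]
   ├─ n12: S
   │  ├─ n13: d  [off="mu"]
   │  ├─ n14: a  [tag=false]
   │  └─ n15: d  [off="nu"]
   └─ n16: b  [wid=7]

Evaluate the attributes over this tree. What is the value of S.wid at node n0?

19

1. n1.hot = true  [true]
2. n2.wid = 30  [terminal]
3. n3.hot = false  [A₀.hot == false]
4. n4.tag = true  [terminal]
5. n5.wid = 20  [terminal]
6. n6.off = "qy"  [terminal]
7. n3.ok = 10  [b.wid - 10]
8. n3.cnt = true  [a.tag == true]
9. n7.hot = true  [A₁.cnt == true]
10. n8.lim = true  [terminal]
11. n9.wid = 21  [terminal]
12. n7.ok = 30  [30]
13. n7.cnt = true  [e.lim == true]
14. n1.ok = 26  [A₂.ok - 4]
15. n1.cnt = true  [A₂.cnt == true]
16. n11.tag = true  [terminal]
17. n13.off = "mu"  [terminal]
18. n14.tag = false  [terminal]
19. n15.off = "nu"  [terminal]
20. n12.wid = 24  [24]
21. n12.key = -1  [len(d₀.off) - 3]
22. n12.off = 4  [len(d₀.off) + 2]
23. n16.wid = 7  [terminal]
24. n10.wid = -8  [b.wid - 15]
25. n10.key = -6  [S₁.off * 3 - 18]
26. n10.off = 24  [S₁.off * 3 + 12]
27. n0.wid = 19  [S₁.off - 5]
28. n0.key = -7  [A.ok - 33]
29. n0.off = 22  [A.ok + S₁.wid + 4]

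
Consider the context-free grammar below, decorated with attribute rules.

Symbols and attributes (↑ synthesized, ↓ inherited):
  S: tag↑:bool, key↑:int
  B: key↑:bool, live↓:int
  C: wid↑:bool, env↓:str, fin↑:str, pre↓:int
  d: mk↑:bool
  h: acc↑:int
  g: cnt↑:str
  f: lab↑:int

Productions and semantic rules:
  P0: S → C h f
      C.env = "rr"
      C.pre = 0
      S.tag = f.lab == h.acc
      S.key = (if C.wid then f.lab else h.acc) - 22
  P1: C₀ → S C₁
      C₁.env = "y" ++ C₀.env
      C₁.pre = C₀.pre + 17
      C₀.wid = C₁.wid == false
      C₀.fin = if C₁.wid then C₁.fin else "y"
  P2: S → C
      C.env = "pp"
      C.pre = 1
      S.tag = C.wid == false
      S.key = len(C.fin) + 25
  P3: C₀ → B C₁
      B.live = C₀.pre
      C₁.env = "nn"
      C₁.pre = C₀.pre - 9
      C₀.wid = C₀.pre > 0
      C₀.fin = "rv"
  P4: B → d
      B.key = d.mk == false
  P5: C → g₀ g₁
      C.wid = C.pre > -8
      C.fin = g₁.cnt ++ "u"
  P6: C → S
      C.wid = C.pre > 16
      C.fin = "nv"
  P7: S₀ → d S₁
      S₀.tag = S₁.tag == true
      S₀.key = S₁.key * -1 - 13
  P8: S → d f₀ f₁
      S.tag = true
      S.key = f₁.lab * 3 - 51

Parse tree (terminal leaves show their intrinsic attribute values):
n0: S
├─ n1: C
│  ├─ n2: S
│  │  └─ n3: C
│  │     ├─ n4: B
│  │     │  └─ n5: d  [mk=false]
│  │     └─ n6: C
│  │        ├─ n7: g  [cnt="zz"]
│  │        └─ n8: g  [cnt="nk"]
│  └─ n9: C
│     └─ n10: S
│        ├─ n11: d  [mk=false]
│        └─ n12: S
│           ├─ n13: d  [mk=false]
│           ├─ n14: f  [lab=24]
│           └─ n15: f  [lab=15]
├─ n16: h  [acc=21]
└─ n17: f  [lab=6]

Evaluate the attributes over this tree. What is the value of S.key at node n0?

1. n1.env = "rr"  ["rr"]
2. n1.pre = 0  [0]
3. n3.env = "pp"  ["pp"]
4. n3.pre = 1  [1]
5. n4.live = 1  [C₀.pre]
6. n5.mk = false  [terminal]
7. n4.key = true  [d.mk == false]
8. n6.env = "nn"  ["nn"]
9. n6.pre = -8  [C₀.pre - 9]
10. n7.cnt = "zz"  [terminal]
11. n8.cnt = "nk"  [terminal]
12. n6.wid = false  [C.pre > -8]
13. n6.fin = "nku"  [g₁.cnt ++ "u"]
14. n3.wid = true  [C₀.pre > 0]
15. n3.fin = "rv"  ["rv"]
16. n2.tag = false  [C.wid == false]
17. n2.key = 27  [len(C.fin) + 25]
18. n9.env = "yrr"  ["y" ++ C₀.env]
19. n9.pre = 17  [C₀.pre + 17]
20. n11.mk = false  [terminal]
21. n13.mk = false  [terminal]
22. n14.lab = 24  [terminal]
23. n15.lab = 15  [terminal]
24. n12.tag = true  [true]
25. n12.key = -6  [f₁.lab * 3 - 51]
26. n10.tag = true  [S₁.tag == true]
27. n10.key = -7  [S₁.key * -1 - 13]
28. n9.wid = true  [C.pre > 16]
29. n9.fin = "nv"  ["nv"]
30. n1.wid = false  [C₁.wid == false]
31. n1.fin = "nv"  [if C₁.wid then C₁.fin else "y"]
32. n16.acc = 21  [terminal]
33. n17.lab = 6  [terminal]
34. n0.tag = false  [f.lab == h.acc]
35. n0.key = -1  [(if C.wid then f.lab else h.acc) - 22]

-1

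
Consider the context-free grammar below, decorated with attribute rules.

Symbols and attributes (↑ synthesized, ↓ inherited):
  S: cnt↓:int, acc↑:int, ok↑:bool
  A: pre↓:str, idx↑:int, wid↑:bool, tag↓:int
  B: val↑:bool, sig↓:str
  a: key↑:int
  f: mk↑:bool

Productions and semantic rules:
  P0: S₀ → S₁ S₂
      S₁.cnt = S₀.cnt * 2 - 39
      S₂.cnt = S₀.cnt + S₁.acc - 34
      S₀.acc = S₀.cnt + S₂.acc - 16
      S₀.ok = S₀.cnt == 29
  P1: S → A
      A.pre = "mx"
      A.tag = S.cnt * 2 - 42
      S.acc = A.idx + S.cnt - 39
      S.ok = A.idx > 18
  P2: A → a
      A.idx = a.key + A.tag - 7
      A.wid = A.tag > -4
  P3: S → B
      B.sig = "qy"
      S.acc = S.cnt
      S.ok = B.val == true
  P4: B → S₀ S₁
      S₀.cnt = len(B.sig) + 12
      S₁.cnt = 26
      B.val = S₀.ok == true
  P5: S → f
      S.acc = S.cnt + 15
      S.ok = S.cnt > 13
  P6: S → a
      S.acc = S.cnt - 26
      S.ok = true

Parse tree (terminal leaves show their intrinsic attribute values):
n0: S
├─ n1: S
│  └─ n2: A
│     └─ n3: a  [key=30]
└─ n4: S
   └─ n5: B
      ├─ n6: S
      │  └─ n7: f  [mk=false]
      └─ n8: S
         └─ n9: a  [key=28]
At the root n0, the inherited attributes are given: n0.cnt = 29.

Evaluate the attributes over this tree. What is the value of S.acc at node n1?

-1

1. n0.cnt = 29  [given at root]
2. n1.cnt = 19  [S₀.cnt * 2 - 39]
3. n2.pre = "mx"  ["mx"]
4. n2.tag = -4  [S.cnt * 2 - 42]
5. n3.key = 30  [terminal]
6. n2.idx = 19  [a.key + A.tag - 7]
7. n2.wid = false  [A.tag > -4]
8. n1.acc = -1  [A.idx + S.cnt - 39]
9. n1.ok = true  [A.idx > 18]
10. n4.cnt = -6  [S₀.cnt + S₁.acc - 34]
11. n5.sig = "qy"  ["qy"]
12. n6.cnt = 14  [len(B.sig) + 12]
13. n7.mk = false  [terminal]
14. n6.acc = 29  [S.cnt + 15]
15. n6.ok = true  [S.cnt > 13]
16. n8.cnt = 26  [26]
17. n9.key = 28  [terminal]
18. n8.acc = 0  [S.cnt - 26]
19. n8.ok = true  [true]
20. n5.val = true  [S₀.ok == true]
21. n4.acc = -6  [S.cnt]
22. n4.ok = true  [B.val == true]
23. n0.acc = 7  [S₀.cnt + S₂.acc - 16]
24. n0.ok = true  [S₀.cnt == 29]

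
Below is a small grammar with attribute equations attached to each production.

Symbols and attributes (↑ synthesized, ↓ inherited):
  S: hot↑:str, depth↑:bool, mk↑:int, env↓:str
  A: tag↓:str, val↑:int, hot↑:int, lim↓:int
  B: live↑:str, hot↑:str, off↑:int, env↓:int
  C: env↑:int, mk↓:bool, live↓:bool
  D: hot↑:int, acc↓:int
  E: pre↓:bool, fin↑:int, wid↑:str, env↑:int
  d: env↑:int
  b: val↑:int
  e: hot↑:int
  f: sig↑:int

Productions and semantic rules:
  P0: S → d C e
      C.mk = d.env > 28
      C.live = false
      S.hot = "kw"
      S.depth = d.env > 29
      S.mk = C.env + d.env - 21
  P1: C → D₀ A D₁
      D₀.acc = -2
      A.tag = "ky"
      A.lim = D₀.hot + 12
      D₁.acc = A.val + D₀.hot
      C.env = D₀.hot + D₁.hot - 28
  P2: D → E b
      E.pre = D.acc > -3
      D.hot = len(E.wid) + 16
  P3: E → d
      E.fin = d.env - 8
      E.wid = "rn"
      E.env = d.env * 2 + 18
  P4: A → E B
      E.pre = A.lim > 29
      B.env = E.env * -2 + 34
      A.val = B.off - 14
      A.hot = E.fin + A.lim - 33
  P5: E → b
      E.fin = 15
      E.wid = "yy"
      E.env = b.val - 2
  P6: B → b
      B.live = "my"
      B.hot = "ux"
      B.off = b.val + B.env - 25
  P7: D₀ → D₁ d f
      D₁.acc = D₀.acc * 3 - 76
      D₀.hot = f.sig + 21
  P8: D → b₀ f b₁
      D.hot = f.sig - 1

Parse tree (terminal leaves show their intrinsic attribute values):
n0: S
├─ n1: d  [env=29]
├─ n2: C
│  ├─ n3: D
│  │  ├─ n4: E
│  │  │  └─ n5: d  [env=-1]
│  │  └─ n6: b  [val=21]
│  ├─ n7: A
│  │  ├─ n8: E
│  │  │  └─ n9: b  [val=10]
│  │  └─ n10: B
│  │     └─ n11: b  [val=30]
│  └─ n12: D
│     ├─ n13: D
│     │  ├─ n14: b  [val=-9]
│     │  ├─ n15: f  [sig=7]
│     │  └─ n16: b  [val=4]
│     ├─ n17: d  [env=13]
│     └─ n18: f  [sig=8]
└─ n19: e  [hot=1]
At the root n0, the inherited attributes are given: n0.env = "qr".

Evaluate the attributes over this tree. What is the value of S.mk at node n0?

1. n0.env = "qr"  [given at root]
2. n1.env = 29  [terminal]
3. n2.mk = true  [d.env > 28]
4. n2.live = false  [false]
5. n3.acc = -2  [-2]
6. n4.pre = true  [D.acc > -3]
7. n5.env = -1  [terminal]
8. n4.fin = -9  [d.env - 8]
9. n4.wid = "rn"  ["rn"]
10. n4.env = 16  [d.env * 2 + 18]
11. n6.val = 21  [terminal]
12. n3.hot = 18  [len(E.wid) + 16]
13. n7.tag = "ky"  ["ky"]
14. n7.lim = 30  [D₀.hot + 12]
15. n8.pre = true  [A.lim > 29]
16. n9.val = 10  [terminal]
17. n8.fin = 15  [15]
18. n8.wid = "yy"  ["yy"]
19. n8.env = 8  [b.val - 2]
20. n10.env = 18  [E.env * -2 + 34]
21. n11.val = 30  [terminal]
22. n10.live = "my"  ["my"]
23. n10.hot = "ux"  ["ux"]
24. n10.off = 23  [b.val + B.env - 25]
25. n7.val = 9  [B.off - 14]
26. n7.hot = 12  [E.fin + A.lim - 33]
27. n12.acc = 27  [A.val + D₀.hot]
28. n13.acc = 5  [D₀.acc * 3 - 76]
29. n14.val = -9  [terminal]
30. n15.sig = 7  [terminal]
31. n16.val = 4  [terminal]
32. n13.hot = 6  [f.sig - 1]
33. n17.env = 13  [terminal]
34. n18.sig = 8  [terminal]
35. n12.hot = 29  [f.sig + 21]
36. n2.env = 19  [D₀.hot + D₁.hot - 28]
37. n19.hot = 1  [terminal]
38. n0.hot = "kw"  ["kw"]
39. n0.depth = false  [d.env > 29]
40. n0.mk = 27  [C.env + d.env - 21]

27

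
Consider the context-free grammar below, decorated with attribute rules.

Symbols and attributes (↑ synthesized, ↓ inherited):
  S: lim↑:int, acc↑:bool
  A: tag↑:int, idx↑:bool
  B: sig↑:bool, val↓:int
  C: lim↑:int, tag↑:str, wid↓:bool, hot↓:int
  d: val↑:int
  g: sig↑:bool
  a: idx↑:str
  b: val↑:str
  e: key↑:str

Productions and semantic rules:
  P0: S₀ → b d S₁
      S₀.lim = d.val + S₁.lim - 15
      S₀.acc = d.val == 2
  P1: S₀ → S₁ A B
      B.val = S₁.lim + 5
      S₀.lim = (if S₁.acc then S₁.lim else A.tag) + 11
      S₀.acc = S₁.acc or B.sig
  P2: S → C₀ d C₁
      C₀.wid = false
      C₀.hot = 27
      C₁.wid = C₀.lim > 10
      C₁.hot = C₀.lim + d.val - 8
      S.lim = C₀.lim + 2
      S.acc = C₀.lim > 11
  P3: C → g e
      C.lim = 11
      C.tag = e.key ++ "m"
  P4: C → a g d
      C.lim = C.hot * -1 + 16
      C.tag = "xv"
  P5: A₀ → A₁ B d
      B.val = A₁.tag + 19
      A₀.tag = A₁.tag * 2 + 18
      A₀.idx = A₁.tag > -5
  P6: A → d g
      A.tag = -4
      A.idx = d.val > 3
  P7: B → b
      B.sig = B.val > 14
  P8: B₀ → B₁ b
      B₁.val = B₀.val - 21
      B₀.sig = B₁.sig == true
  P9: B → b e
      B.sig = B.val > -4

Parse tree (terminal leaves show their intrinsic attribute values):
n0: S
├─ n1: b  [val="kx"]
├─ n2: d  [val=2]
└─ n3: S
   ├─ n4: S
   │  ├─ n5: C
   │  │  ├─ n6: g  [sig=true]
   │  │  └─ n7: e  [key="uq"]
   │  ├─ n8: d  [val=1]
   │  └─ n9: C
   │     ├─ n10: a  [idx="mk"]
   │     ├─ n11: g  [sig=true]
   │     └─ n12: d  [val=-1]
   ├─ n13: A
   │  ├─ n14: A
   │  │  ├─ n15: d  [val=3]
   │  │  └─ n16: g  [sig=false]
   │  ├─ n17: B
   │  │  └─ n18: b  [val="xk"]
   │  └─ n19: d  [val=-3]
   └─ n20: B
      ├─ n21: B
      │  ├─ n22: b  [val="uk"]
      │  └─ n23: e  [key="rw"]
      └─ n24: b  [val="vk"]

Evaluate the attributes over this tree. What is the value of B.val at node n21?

-3

1. n1.val = "kx"  [terminal]
2. n2.val = 2  [terminal]
3. n5.wid = false  [false]
4. n5.hot = 27  [27]
5. n6.sig = true  [terminal]
6. n7.key = "uq"  [terminal]
7. n5.lim = 11  [11]
8. n5.tag = "uqm"  [e.key ++ "m"]
9. n8.val = 1  [terminal]
10. n9.wid = true  [C₀.lim > 10]
11. n9.hot = 4  [C₀.lim + d.val - 8]
12. n10.idx = "mk"  [terminal]
13. n11.sig = true  [terminal]
14. n12.val = -1  [terminal]
15. n9.lim = 12  [C.hot * -1 + 16]
16. n9.tag = "xv"  ["xv"]
17. n4.lim = 13  [C₀.lim + 2]
18. n4.acc = false  [C₀.lim > 11]
19. n15.val = 3  [terminal]
20. n16.sig = false  [terminal]
21. n14.tag = -4  [-4]
22. n14.idx = false  [d.val > 3]
23. n17.val = 15  [A₁.tag + 19]
24. n18.val = "xk"  [terminal]
25. n17.sig = true  [B.val > 14]
26. n19.val = -3  [terminal]
27. n13.tag = 10  [A₁.tag * 2 + 18]
28. n13.idx = true  [A₁.tag > -5]
29. n20.val = 18  [S₁.lim + 5]
30. n21.val = -3  [B₀.val - 21]
31. n22.val = "uk"  [terminal]
32. n23.key = "rw"  [terminal]
33. n21.sig = true  [B.val > -4]
34. n24.val = "vk"  [terminal]
35. n20.sig = true  [B₁.sig == true]
36. n3.lim = 21  [(if S₁.acc then S₁.lim else A.tag) + 11]
37. n3.acc = true  [S₁.acc or B.sig]
38. n0.lim = 8  [d.val + S₁.lim - 15]
39. n0.acc = true  [d.val == 2]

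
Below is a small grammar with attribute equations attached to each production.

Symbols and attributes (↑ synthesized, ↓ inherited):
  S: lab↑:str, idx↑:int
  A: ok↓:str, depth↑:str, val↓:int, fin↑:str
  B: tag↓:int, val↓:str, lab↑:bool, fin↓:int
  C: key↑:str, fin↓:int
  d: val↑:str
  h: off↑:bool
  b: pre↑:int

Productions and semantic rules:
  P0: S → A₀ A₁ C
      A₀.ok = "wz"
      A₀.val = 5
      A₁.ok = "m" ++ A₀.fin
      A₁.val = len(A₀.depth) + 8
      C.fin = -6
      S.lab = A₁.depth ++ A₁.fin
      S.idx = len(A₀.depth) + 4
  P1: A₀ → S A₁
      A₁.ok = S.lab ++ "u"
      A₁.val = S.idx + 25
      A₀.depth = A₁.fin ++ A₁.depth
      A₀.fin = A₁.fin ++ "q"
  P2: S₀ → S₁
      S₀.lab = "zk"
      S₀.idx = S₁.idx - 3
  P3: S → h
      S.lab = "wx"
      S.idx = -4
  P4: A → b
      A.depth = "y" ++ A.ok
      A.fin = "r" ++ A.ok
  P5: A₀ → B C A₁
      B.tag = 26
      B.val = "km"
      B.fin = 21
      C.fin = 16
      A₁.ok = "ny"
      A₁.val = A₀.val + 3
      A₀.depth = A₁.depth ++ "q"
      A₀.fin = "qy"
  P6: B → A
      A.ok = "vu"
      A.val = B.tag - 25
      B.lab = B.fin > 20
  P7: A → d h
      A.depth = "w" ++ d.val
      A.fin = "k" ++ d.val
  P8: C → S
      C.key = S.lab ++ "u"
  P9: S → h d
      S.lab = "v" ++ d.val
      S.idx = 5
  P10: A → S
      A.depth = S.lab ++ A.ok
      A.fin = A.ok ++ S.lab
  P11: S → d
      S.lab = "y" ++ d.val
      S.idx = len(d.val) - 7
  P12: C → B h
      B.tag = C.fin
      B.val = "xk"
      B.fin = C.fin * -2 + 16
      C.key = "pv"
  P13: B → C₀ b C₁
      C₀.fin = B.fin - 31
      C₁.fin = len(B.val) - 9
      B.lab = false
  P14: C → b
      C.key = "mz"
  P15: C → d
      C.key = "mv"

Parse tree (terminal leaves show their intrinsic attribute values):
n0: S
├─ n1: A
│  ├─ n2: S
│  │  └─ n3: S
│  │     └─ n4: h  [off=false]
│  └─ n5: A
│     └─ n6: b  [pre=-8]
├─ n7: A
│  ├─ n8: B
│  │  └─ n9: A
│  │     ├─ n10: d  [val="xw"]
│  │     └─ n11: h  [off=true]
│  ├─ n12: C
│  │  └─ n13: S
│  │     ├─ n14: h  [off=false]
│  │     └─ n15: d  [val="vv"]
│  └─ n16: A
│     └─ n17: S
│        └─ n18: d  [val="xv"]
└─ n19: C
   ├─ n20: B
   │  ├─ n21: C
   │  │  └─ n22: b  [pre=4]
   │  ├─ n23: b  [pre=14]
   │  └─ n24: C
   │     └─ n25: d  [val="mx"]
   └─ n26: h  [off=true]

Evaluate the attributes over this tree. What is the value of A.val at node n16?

19

1. n1.ok = "wz"  ["wz"]
2. n1.val = 5  [5]
3. n4.off = false  [terminal]
4. n3.lab = "wx"  ["wx"]
5. n3.idx = -4  [-4]
6. n2.lab = "zk"  ["zk"]
7. n2.idx = -7  [S₁.idx - 3]
8. n5.ok = "zku"  [S.lab ++ "u"]
9. n5.val = 18  [S.idx + 25]
10. n6.pre = -8  [terminal]
11. n5.depth = "yzku"  ["y" ++ A.ok]
12. n5.fin = "rzku"  ["r" ++ A.ok]
13. n1.depth = "rzkuyzku"  [A₁.fin ++ A₁.depth]
14. n1.fin = "rzkuq"  [A₁.fin ++ "q"]
15. n7.ok = "mrzkuq"  ["m" ++ A₀.fin]
16. n7.val = 16  [len(A₀.depth) + 8]
17. n8.tag = 26  [26]
18. n8.val = "km"  ["km"]
19. n8.fin = 21  [21]
20. n9.ok = "vu"  ["vu"]
21. n9.val = 1  [B.tag - 25]
22. n10.val = "xw"  [terminal]
23. n11.off = true  [terminal]
24. n9.depth = "wxw"  ["w" ++ d.val]
25. n9.fin = "kxw"  ["k" ++ d.val]
26. n8.lab = true  [B.fin > 20]
27. n12.fin = 16  [16]
28. n14.off = false  [terminal]
29. n15.val = "vv"  [terminal]
30. n13.lab = "vvv"  ["v" ++ d.val]
31. n13.idx = 5  [5]
32. n12.key = "vvvu"  [S.lab ++ "u"]
33. n16.ok = "ny"  ["ny"]
34. n16.val = 19  [A₀.val + 3]
35. n18.val = "xv"  [terminal]
36. n17.lab = "yxv"  ["y" ++ d.val]
37. n17.idx = -5  [len(d.val) - 7]
38. n16.depth = "yxvny"  [S.lab ++ A.ok]
39. n16.fin = "nyyxv"  [A.ok ++ S.lab]
40. n7.depth = "yxvnyq"  [A₁.depth ++ "q"]
41. n7.fin = "qy"  ["qy"]
42. n19.fin = -6  [-6]
43. n20.tag = -6  [C.fin]
44. n20.val = "xk"  ["xk"]
45. n20.fin = 28  [C.fin * -2 + 16]
46. n21.fin = -3  [B.fin - 31]
47. n22.pre = 4  [terminal]
48. n21.key = "mz"  ["mz"]
49. n23.pre = 14  [terminal]
50. n24.fin = -7  [len(B.val) - 9]
51. n25.val = "mx"  [terminal]
52. n24.key = "mv"  ["mv"]
53. n20.lab = false  [false]
54. n26.off = true  [terminal]
55. n19.key = "pv"  ["pv"]
56. n0.lab = "yxvnyqqy"  [A₁.depth ++ A₁.fin]
57. n0.idx = 12  [len(A₀.depth) + 4]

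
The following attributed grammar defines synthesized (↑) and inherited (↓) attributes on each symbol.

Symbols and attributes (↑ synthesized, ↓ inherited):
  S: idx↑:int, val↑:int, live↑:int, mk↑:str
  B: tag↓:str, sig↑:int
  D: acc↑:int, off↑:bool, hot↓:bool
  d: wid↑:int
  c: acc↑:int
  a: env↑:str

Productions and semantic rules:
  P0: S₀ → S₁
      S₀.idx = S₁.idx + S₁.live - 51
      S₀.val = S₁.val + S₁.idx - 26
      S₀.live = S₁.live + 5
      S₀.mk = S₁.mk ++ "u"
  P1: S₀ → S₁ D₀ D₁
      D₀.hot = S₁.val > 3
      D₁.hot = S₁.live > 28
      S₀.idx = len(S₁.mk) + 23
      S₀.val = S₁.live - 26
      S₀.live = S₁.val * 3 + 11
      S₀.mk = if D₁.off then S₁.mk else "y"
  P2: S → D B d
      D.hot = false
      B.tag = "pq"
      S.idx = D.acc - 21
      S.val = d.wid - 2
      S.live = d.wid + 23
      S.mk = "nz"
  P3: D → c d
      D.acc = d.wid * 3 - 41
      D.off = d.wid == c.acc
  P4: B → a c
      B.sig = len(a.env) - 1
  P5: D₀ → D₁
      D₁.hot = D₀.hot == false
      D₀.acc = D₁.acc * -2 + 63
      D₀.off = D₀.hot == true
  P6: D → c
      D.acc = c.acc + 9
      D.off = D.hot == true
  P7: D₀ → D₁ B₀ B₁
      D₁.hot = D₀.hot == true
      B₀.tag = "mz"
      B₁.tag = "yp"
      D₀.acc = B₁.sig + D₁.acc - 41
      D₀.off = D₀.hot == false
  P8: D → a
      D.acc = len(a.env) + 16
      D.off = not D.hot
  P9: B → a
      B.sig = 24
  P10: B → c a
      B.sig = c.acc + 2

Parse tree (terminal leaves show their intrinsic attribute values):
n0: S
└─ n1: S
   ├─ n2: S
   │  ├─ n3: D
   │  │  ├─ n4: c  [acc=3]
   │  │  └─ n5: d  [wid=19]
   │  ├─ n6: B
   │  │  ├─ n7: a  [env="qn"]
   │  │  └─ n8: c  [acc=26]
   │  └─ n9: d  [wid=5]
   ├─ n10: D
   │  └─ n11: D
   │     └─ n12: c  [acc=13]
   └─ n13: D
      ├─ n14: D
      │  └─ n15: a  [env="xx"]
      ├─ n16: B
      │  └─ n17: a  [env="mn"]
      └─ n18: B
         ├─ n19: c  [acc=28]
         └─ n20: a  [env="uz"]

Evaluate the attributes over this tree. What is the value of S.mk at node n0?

1. n3.hot = false  [false]
2. n4.acc = 3  [terminal]
3. n5.wid = 19  [terminal]
4. n3.acc = 16  [d.wid * 3 - 41]
5. n3.off = false  [d.wid == c.acc]
6. n6.tag = "pq"  ["pq"]
7. n7.env = "qn"  [terminal]
8. n8.acc = 26  [terminal]
9. n6.sig = 1  [len(a.env) - 1]
10. n9.wid = 5  [terminal]
11. n2.idx = -5  [D.acc - 21]
12. n2.val = 3  [d.wid - 2]
13. n2.live = 28  [d.wid + 23]
14. n2.mk = "nz"  ["nz"]
15. n10.hot = false  [S₁.val > 3]
16. n11.hot = true  [D₀.hot == false]
17. n12.acc = 13  [terminal]
18. n11.acc = 22  [c.acc + 9]
19. n11.off = true  [D.hot == true]
20. n10.acc = 19  [D₁.acc * -2 + 63]
21. n10.off = false  [D₀.hot == true]
22. n13.hot = false  [S₁.live > 28]
23. n14.hot = false  [D₀.hot == true]
24. n15.env = "xx"  [terminal]
25. n14.acc = 18  [len(a.env) + 16]
26. n14.off = true  [not D.hot]
27. n16.tag = "mz"  ["mz"]
28. n17.env = "mn"  [terminal]
29. n16.sig = 24  [24]
30. n18.tag = "yp"  ["yp"]
31. n19.acc = 28  [terminal]
32. n20.env = "uz"  [terminal]
33. n18.sig = 30  [c.acc + 2]
34. n13.acc = 7  [B₁.sig + D₁.acc - 41]
35. n13.off = true  [D₀.hot == false]
36. n1.idx = 25  [len(S₁.mk) + 23]
37. n1.val = 2  [S₁.live - 26]
38. n1.live = 20  [S₁.val * 3 + 11]
39. n1.mk = "nz"  [if D₁.off then S₁.mk else "y"]
40. n0.idx = -6  [S₁.idx + S₁.live - 51]
41. n0.val = 1  [S₁.val + S₁.idx - 26]
42. n0.live = 25  [S₁.live + 5]
43. n0.mk = "nzu"  [S₁.mk ++ "u"]

"nzu"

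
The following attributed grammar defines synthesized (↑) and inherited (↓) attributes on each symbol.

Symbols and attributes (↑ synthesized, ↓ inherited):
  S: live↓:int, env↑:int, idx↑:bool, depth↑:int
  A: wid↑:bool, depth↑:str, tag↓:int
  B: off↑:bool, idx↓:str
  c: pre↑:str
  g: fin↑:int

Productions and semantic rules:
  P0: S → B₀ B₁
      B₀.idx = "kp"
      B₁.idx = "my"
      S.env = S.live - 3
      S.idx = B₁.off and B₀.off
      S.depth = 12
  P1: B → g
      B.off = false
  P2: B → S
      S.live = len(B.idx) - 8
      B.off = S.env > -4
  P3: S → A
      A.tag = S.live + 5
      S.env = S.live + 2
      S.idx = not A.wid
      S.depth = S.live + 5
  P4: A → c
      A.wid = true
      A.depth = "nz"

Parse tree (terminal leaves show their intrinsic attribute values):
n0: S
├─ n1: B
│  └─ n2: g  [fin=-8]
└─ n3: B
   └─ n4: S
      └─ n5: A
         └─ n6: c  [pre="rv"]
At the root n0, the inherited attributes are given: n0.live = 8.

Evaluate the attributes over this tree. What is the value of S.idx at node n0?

1. n0.live = 8  [given at root]
2. n1.idx = "kp"  ["kp"]
3. n2.fin = -8  [terminal]
4. n1.off = false  [false]
5. n3.idx = "my"  ["my"]
6. n4.live = -6  [len(B.idx) - 8]
7. n5.tag = -1  [S.live + 5]
8. n6.pre = "rv"  [terminal]
9. n5.wid = true  [true]
10. n5.depth = "nz"  ["nz"]
11. n4.env = -4  [S.live + 2]
12. n4.idx = false  [not A.wid]
13. n4.depth = -1  [S.live + 5]
14. n3.off = false  [S.env > -4]
15. n0.env = 5  [S.live - 3]
16. n0.idx = false  [B₁.off and B₀.off]
17. n0.depth = 12  [12]

false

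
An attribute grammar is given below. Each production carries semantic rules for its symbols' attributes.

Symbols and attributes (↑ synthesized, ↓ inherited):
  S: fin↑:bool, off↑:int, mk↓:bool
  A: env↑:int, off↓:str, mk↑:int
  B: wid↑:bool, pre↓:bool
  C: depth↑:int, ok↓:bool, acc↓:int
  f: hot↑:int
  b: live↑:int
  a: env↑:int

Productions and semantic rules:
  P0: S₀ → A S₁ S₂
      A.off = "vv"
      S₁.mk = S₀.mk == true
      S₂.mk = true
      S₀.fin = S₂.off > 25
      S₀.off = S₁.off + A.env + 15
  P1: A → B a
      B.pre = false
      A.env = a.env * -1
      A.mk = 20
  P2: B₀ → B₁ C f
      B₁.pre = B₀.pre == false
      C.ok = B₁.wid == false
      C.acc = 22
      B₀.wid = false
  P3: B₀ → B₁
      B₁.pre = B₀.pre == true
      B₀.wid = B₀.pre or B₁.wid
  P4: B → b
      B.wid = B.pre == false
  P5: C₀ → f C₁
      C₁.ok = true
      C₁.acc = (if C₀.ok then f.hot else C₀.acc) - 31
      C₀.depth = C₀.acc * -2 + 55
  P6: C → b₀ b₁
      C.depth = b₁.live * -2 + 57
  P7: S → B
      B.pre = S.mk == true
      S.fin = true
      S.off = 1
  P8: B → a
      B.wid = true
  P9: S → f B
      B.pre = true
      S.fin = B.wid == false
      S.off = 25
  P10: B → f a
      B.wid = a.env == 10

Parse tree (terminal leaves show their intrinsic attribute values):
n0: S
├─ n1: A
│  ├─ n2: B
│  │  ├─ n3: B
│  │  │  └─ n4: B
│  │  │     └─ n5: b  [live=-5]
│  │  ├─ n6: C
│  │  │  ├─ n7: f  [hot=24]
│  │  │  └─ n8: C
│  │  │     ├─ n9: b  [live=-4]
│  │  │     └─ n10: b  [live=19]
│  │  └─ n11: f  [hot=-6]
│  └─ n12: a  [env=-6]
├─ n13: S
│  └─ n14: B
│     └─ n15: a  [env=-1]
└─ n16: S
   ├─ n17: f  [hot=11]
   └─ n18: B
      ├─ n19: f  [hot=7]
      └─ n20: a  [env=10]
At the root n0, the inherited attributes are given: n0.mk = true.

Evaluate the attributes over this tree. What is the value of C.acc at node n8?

-9

1. n0.mk = true  [given at root]
2. n1.off = "vv"  ["vv"]
3. n2.pre = false  [false]
4. n3.pre = true  [B₀.pre == false]
5. n4.pre = true  [B₀.pre == true]
6. n5.live = -5  [terminal]
7. n4.wid = false  [B.pre == false]
8. n3.wid = true  [B₀.pre or B₁.wid]
9. n6.ok = false  [B₁.wid == false]
10. n6.acc = 22  [22]
11. n7.hot = 24  [terminal]
12. n8.ok = true  [true]
13. n8.acc = -9  [(if C₀.ok then f.hot else C₀.acc) - 31]
14. n9.live = -4  [terminal]
15. n10.live = 19  [terminal]
16. n8.depth = 19  [b₁.live * -2 + 57]
17. n6.depth = 11  [C₀.acc * -2 + 55]
18. n11.hot = -6  [terminal]
19. n2.wid = false  [false]
20. n12.env = -6  [terminal]
21. n1.env = 6  [a.env * -1]
22. n1.mk = 20  [20]
23. n13.mk = true  [S₀.mk == true]
24. n14.pre = true  [S.mk == true]
25. n15.env = -1  [terminal]
26. n14.wid = true  [true]
27. n13.fin = true  [true]
28. n13.off = 1  [1]
29. n16.mk = true  [true]
30. n17.hot = 11  [terminal]
31. n18.pre = true  [true]
32. n19.hot = 7  [terminal]
33. n20.env = 10  [terminal]
34. n18.wid = true  [a.env == 10]
35. n16.fin = false  [B.wid == false]
36. n16.off = 25  [25]
37. n0.fin = false  [S₂.off > 25]
38. n0.off = 22  [S₁.off + A.env + 15]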